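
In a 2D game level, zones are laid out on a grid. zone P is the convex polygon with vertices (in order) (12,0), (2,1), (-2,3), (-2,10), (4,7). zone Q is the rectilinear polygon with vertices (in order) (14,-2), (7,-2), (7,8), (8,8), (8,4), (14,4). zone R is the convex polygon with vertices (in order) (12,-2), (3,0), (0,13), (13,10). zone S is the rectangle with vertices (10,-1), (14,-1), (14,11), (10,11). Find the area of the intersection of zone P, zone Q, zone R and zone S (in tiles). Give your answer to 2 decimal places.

1.55

The intersection is the polygon with vertices (12,0), (10,0.2), (10,1.75).
By the shoelace formula its area is 1.55.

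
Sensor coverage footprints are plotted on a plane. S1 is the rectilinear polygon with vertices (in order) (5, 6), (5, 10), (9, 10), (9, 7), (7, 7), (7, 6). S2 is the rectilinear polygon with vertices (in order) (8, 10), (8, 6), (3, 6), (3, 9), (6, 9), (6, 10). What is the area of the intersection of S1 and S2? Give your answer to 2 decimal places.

The intersection is the polygon with vertices (5,9), (6,9), (6,10), (8,10), (8,7), (7,7), (7,6), (5,6).
By the shoelace formula its area is 10.00.

10.00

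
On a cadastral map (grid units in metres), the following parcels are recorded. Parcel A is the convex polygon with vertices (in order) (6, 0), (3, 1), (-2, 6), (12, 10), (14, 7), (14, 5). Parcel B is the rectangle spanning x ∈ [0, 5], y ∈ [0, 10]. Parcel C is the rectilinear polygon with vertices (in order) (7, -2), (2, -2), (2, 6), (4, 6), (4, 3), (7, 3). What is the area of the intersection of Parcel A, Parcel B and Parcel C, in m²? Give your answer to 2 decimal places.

12.17

The intersection is the polygon with vertices (2,2), (2,6), (4,6), (4,3), (5,3), (5,0.333), (3,1).
By the shoelace formula its area is 12.17.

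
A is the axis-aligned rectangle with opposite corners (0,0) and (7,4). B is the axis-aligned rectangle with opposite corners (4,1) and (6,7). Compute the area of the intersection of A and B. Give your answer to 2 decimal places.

6.00

|A∩B|: x∈[4,6], y∈[1,4] → 2·3 = 6.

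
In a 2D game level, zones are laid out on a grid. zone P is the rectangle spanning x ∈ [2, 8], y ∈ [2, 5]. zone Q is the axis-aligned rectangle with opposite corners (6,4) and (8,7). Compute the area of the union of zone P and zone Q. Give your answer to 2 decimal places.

22.00

By inclusion–exclusion:
Individual areas: |zone P| = 18, |zone Q| = 6.
|zone P∩zone Q|: x∈[6,8], y∈[4,5] → 2·1 = 2.
|zone P ∪ zone Q| = 24 − 2 = 22.00.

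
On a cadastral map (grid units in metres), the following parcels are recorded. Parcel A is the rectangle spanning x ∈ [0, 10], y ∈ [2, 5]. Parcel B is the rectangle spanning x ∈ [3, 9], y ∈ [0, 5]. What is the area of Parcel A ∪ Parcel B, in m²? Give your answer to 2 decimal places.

42.00

By inclusion–exclusion:
Individual areas: |Parcel A| = 30, |Parcel B| = 30.
|Parcel A∩Parcel B|: x∈[3,9], y∈[2,5] → 6·3 = 18.
|Parcel A ∪ Parcel B| = 60 − 18 = 42.00.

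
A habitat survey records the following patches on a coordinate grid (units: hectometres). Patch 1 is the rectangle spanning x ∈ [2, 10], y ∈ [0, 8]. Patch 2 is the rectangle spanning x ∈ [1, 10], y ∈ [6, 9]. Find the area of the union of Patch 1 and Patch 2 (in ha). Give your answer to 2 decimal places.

By inclusion–exclusion:
Individual areas: |Patch 1| = 64, |Patch 2| = 27.
|Patch 1∩Patch 2|: x∈[2,10], y∈[6,8] → 8·2 = 16.
|Patch 1 ∪ Patch 2| = 91 − 16 = 75.00.

75.00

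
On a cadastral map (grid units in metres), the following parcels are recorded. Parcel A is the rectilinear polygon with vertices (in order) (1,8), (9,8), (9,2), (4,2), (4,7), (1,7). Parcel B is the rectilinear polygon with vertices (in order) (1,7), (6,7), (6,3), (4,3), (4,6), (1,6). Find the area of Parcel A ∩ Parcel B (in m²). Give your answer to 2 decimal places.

8.00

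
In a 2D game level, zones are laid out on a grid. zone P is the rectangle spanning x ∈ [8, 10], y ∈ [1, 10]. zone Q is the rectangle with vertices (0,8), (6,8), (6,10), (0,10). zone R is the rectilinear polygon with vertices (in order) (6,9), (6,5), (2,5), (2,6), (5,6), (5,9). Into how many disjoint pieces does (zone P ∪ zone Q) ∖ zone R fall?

(zone P ∪ zone Q) ∖ zone R splits into 2 disjoint pieces (area 18, area 11).

2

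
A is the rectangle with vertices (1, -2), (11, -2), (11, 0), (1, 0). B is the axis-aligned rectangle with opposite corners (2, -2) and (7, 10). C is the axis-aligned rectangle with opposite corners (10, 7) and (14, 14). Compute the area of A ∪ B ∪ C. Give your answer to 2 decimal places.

By inclusion–exclusion:
Individual areas: |A| = 20, |B| = 60, |C| = 28.
|A∩B|: x∈[2,7], y∈[-2,0] → 5·2 = 10.
|A∩C| = 0 (no overlap).
|B∩C| = 0 (no overlap).
|A∩B∩C| = 0.
|A ∪ B ∪ C| = 108 − 10 + 0 = 98.00.

98.00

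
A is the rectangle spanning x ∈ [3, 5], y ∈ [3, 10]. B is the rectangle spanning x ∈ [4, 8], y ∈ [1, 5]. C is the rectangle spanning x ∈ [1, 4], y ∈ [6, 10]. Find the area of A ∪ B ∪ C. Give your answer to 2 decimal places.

36.00

By inclusion–exclusion:
Individual areas: |A| = 14, |B| = 16, |C| = 12.
|A∩B|: x∈[4,5], y∈[3,5] → 1·2 = 2.
|A∩C|: x∈[3,4], y∈[6,10] → 1·4 = 4.
|B∩C| = 0 (no overlap).
|A∩B∩C| = 0.
|A ∪ B ∪ C| = 42 − 6 + 0 = 36.00.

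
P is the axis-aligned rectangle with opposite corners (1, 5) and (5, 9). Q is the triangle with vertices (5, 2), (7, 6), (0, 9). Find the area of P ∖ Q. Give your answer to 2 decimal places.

7.56

|P| = 16, |P∩Q| = 8.4429.
|P ∖ Q| = |P| − |P∩Q| = 16 − 8.4429 = 7.56.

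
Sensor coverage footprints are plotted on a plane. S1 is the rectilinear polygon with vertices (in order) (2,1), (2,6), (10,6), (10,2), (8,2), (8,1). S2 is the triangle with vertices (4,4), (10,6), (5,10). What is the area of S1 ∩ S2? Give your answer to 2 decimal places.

The intersection is the polygon with vertices (10,6), (4,4), (4.333,6).
By the shoelace formula its area is 5.67.

5.67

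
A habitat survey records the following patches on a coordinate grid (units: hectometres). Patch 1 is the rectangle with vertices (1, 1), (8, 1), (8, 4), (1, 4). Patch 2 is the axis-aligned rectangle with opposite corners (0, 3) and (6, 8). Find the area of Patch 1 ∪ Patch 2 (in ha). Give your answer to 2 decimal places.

46.00

By inclusion–exclusion:
Individual areas: |Patch 1| = 21, |Patch 2| = 30.
|Patch 1∩Patch 2|: x∈[1,6], y∈[3,4] → 5·1 = 5.
|Patch 1 ∪ Patch 2| = 51 − 5 = 46.00.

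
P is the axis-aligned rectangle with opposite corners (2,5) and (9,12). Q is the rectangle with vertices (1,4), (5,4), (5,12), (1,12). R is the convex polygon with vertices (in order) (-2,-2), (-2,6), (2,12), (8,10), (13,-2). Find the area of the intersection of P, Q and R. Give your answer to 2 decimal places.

19.50

The intersection is the polygon with vertices (5,5), (2,5), (2,12), (5,11).
By the shoelace formula its area is 19.50.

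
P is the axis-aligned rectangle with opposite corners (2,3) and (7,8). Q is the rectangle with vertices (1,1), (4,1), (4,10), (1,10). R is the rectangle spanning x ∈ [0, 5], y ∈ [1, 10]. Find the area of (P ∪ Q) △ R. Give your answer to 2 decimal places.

|P ∪ Q| = 42.
|(P ∪ Q) ∩ R| = 32.
|(P ∪ Q) △ R| = 42 + 45 − 64 = 23.00.

23.00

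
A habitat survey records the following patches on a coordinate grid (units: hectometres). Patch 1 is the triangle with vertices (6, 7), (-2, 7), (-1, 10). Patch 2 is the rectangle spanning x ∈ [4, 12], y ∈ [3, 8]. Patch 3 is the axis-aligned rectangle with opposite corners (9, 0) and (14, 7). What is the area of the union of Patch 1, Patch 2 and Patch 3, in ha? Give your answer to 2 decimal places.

By inclusion–exclusion:
Individual areas: |Patch 1| = 12, |Patch 2| = 40, |Patch 3| = 35.
|Patch 1∩Patch 2| = 0.8571.
|Patch 1∩Patch 3| = 0.
|Patch 2∩Patch 3|: x∈[9,12], y∈[3,7] → 3·4 = 12.
|Patch 1∩Patch 2∩Patch 3| = 0.
|Patch 1 ∪ Patch 2 ∪ Patch 3| = 87 − 12.8571 + 0 = 74.14.

74.14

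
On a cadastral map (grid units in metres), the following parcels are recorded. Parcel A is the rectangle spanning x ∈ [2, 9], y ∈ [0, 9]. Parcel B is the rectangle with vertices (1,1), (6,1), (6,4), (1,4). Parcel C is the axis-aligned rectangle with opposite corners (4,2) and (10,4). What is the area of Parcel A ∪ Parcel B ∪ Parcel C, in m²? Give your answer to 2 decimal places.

68.00

By inclusion–exclusion:
Individual areas: |Parcel A| = 63, |Parcel B| = 15, |Parcel C| = 12.
|Parcel A∩Parcel B|: x∈[2,6], y∈[1,4] → 4·3 = 12.
|Parcel A∩Parcel C|: x∈[4,9], y∈[2,4] → 5·2 = 10.
|Parcel B∩Parcel C|: x∈[4,6], y∈[2,4] → 2·2 = 4.
|Parcel A∩Parcel B∩Parcel C| = 4.
|Parcel A ∪ Parcel B ∪ Parcel C| = 90 − 26 + 4 = 68.00.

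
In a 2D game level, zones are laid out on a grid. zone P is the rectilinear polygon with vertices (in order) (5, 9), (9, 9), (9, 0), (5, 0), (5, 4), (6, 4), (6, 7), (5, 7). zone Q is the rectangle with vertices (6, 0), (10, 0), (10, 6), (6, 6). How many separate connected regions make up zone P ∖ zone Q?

2

zone P ∖ zone Q splits into 2 disjoint pieces (area 11, area 4).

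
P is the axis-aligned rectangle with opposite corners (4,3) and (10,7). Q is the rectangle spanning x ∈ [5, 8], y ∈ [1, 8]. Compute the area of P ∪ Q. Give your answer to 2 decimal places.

By inclusion–exclusion:
Individual areas: |P| = 24, |Q| = 21.
|P∩Q|: x∈[5,8], y∈[3,7] → 3·4 = 12.
|P ∪ Q| = 45 − 12 = 33.00.

33.00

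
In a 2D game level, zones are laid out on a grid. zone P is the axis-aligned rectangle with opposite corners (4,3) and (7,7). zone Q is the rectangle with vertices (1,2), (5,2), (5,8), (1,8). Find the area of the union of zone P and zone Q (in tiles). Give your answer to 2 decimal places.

32.00

By inclusion–exclusion:
Individual areas: |zone P| = 12, |zone Q| = 24.
|zone P∩zone Q|: x∈[4,5], y∈[3,7] → 1·4 = 4.
|zone P ∪ zone Q| = 36 − 4 = 32.00.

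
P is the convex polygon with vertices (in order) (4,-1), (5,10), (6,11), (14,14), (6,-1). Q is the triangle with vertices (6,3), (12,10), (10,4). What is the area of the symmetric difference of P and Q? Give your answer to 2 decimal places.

|P| = 65, |Q| = 11, |P∩Q| = 6.371.
|P △ Q| = |P| + |Q| − 2·|P∩Q| = 65 + 11 − 12.7421 = 63.26.

63.26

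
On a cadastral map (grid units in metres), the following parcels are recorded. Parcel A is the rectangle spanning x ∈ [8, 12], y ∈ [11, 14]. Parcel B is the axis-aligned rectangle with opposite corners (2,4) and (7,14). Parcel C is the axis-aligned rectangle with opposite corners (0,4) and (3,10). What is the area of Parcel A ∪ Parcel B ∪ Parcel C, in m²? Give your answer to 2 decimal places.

By inclusion–exclusion:
Individual areas: |Parcel A| = 12, |Parcel B| = 50, |Parcel C| = 18.
|Parcel A∩Parcel B| = 0 (no overlap).
|Parcel A∩Parcel C| = 0 (no overlap).
|Parcel B∩Parcel C|: x∈[2,3], y∈[4,10] → 1·6 = 6.
|Parcel A∩Parcel B∩Parcel C| = 0.
|Parcel A ∪ Parcel B ∪ Parcel C| = 80 − 6 + 0 = 74.00.

74.00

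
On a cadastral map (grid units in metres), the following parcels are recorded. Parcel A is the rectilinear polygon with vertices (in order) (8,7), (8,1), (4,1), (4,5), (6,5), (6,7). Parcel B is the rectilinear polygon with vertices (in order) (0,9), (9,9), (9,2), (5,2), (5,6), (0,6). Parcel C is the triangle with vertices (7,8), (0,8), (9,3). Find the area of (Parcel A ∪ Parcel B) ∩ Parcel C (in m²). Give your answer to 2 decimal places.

The region (Parcel A ∪ Parcel B) ∩ Parcel C is the polygon with vertices (5,6), (3.6,6), (0,8), (7,8), (9,3), (5,5.222).
By the shoelace formula its area is 16.96.

16.96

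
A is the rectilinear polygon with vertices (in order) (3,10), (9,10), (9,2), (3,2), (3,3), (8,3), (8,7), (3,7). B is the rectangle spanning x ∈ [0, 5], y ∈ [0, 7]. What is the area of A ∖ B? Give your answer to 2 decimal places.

26.00

|A| = 28, |A∩B| = 2.
|A ∖ B| = |A| − |A∩B| = 28 − 2 = 26.00.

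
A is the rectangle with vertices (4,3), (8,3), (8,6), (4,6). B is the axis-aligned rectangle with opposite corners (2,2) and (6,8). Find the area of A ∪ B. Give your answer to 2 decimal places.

30.00

By inclusion–exclusion:
Individual areas: |A| = 12, |B| = 24.
|A∩B|: x∈[4,6], y∈[3,6] → 2·3 = 6.
|A ∪ B| = 36 − 6 = 30.00.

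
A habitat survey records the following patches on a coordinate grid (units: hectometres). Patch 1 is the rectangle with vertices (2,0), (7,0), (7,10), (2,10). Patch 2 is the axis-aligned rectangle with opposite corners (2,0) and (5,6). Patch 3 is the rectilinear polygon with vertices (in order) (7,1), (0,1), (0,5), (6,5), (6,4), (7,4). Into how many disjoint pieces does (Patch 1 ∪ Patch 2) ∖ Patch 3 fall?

2

(Patch 1 ∪ Patch 2) ∖ Patch 3 splits into 2 disjoint pieces (area 26, area 5).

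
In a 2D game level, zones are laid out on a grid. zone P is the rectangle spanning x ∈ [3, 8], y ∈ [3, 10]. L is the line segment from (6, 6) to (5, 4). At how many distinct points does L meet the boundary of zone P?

0

The segment lies entirely inside zone P and never meets its boundary.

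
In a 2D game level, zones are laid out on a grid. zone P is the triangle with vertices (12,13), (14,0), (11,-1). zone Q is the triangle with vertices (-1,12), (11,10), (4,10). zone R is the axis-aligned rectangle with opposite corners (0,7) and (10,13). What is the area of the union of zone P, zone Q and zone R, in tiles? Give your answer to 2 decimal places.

By inclusion–exclusion:
Individual areas: |zone P| = 20.5, |zone Q| = 7, |zone R| = 60.
|zone P∩zone Q| = 0.
|zone P∩zone R| = 0.
|zone Q∩zone R| = 6.8.
|zone P∩zone Q∩zone R| = 0.
|zone P ∪ zone Q ∪ zone R| = 87.5 − 6.8 + 0 = 80.70.

80.70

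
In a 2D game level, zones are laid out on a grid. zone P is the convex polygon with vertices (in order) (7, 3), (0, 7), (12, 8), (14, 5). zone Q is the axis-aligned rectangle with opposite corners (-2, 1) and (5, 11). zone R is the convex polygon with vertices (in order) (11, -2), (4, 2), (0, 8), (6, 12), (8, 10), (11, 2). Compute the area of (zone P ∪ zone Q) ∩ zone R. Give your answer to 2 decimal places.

|zone P ∪ zone Q| = 101.8155.
|(zone P ∪ zone Q) ∩ zone R| = 45.52.

45.52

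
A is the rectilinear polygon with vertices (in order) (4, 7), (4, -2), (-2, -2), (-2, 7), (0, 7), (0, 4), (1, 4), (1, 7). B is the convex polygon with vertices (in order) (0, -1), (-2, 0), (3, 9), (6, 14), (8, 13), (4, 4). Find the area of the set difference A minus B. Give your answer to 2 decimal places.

|A| = 51, |A∩B| = 22.8444.
|A ∖ B| = |A| − |A∩B| = 51 − 22.8444 = 28.16.

28.16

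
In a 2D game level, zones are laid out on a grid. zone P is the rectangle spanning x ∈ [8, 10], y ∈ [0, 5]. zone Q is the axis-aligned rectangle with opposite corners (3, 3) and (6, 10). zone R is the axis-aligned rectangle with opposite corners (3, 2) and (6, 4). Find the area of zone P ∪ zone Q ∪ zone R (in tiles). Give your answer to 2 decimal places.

By inclusion–exclusion:
Individual areas: |zone P| = 10, |zone Q| = 21, |zone R| = 6.
|zone P∩zone Q| = 0 (no overlap).
|zone P∩zone R| = 0 (no overlap).
|zone Q∩zone R|: x∈[3,6], y∈[3,4] → 3·1 = 3.
|zone P∩zone Q∩zone R| = 0.
|zone P ∪ zone Q ∪ zone R| = 37 − 3 + 0 = 34.00.

34.00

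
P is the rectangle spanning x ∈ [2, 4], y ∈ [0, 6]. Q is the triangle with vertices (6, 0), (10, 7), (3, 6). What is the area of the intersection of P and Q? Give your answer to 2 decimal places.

The intersection is the polygon with vertices (4,6), (4,4), (3,6).
By the shoelace formula its area is 1.00.

1.00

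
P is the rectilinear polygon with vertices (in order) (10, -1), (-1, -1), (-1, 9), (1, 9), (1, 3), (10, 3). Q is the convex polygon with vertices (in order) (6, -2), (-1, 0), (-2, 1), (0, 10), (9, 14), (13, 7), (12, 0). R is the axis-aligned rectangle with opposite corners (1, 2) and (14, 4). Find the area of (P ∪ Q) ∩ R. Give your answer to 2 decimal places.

22.86

The region (P ∪ Q) ∩ R is the polygon with vertices (12.286,2), (1,2), (1,4), (12.571,4).
By the shoelace formula its area is 22.86.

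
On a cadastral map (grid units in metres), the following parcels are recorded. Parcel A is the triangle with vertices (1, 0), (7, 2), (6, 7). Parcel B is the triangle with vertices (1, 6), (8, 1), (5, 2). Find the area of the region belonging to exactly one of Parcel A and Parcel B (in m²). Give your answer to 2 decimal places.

15.00

|Parcel A| = 16, |Parcel B| = 4, |Parcel A∩Parcel B| = 2.5016.
|Parcel A △ Parcel B| = |Parcel A| + |Parcel B| − 2·|Parcel A∩Parcel B| = 16 + 4 − 5.0033 = 15.00.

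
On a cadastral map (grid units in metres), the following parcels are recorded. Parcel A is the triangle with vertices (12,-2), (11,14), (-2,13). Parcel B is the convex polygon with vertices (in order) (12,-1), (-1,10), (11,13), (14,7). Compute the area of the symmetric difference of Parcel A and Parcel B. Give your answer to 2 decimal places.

|Parcel A| = 104.5, |Parcel B| = 103.5, |Parcel A∩Parcel B| = 78.6494.
|Parcel A △ Parcel B| = |Parcel A| + |Parcel B| − 2·|Parcel A∩Parcel B| = 104.5 + 103.5 − 157.2988 = 50.70.

50.70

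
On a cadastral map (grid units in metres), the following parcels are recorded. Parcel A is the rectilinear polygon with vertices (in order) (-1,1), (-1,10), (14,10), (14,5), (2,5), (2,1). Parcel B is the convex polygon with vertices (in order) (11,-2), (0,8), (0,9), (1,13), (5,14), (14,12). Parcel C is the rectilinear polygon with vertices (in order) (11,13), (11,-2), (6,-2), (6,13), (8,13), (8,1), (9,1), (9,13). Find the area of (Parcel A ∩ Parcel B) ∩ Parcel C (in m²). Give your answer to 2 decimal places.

|Parcel A ∩ Parcel B| = 60.1036.
|(Parcel A ∩ Parcel B) ∩ Parcel C| = 20.00.

20.00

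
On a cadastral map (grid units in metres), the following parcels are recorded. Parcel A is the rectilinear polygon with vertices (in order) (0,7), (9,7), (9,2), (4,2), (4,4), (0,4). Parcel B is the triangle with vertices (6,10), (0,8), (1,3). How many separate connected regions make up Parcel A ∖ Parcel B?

Parcel A ∖ Parcel B splits into 2 disjoint pieces (area 1.5, area 28.6429).

2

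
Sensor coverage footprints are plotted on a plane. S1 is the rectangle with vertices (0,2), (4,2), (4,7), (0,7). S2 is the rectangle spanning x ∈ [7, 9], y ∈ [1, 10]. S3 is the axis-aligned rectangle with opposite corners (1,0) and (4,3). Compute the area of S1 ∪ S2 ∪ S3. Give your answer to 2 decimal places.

44.00

By inclusion–exclusion:
Individual areas: |S1| = 20, |S2| = 18, |S3| = 9.
|S1∩S2| = 0 (no overlap).
|S1∩S3|: x∈[1,4], y∈[2,3] → 3·1 = 3.
|S2∩S3| = 0 (no overlap).
|S1∩S2∩S3| = 0.
|S1 ∪ S2 ∪ S3| = 47 − 3 + 0 = 44.00.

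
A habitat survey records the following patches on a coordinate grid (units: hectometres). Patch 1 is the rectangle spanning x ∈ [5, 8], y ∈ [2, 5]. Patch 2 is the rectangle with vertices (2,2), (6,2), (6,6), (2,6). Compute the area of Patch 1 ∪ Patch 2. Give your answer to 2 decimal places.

22.00

By inclusion–exclusion:
Individual areas: |Patch 1| = 9, |Patch 2| = 16.
|Patch 1∩Patch 2|: x∈[5,6], y∈[2,5] → 1·3 = 3.
|Patch 1 ∪ Patch 2| = 25 − 3 = 22.00.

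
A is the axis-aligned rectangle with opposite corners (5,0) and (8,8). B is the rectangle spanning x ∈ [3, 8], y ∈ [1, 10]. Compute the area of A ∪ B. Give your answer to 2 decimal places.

48.00

By inclusion–exclusion:
Individual areas: |A| = 24, |B| = 45.
|A∩B|: x∈[5,8], y∈[1,8] → 3·7 = 21.
|A ∪ B| = 69 − 21 = 48.00.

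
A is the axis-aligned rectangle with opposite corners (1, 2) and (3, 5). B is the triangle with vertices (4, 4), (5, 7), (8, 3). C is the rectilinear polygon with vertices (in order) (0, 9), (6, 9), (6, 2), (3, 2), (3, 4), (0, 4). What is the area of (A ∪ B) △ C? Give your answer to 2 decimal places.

|A ∪ B| = 12.5.
|(A ∪ B) ∩ C| = 6.3333.
|(A ∪ B) △ C| = 12.5 + 36 − 12.6667 = 35.83.

35.83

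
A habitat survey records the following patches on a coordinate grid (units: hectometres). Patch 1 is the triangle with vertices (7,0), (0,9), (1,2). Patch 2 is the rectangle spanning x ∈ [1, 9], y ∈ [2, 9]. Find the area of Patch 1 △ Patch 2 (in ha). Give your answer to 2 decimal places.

|Patch 1| = 20, |Patch 2| = 56, |Patch 1∩Patch 2| = 12.6984.
|Patch 1 △ Patch 2| = |Patch 1| + |Patch 2| − 2·|Patch 1∩Patch 2| = 20 + 56 − 25.3968 = 50.60.

50.60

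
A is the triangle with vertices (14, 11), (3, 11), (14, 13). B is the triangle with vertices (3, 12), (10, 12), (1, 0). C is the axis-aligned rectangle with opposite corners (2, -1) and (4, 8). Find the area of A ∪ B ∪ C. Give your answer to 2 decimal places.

By inclusion–exclusion:
Individual areas: |A| = 11, |B| = 42, |C| = 18.
|A∩B| = 3.875.
|A∩C| = 0.
|B∩C| = 10.3333.
|A∩B∩C| = 0.
|A ∪ B ∪ C| = 71 − 14.2083 + 0 = 56.79.

56.79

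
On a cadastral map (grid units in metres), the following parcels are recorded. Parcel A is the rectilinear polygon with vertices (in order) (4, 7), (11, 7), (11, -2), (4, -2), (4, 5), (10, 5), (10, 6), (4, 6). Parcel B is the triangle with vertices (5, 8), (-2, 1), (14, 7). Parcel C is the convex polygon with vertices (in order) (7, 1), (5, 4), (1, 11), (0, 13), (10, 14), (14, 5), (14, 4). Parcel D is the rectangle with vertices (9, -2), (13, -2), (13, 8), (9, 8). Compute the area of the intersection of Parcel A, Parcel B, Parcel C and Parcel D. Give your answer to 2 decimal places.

2.31

The intersection is the polygon with vertices (10,5.5), (10,6), (9,6), (9,7), (11,7), (11,5.875).
By the shoelace formula its area is 2.31.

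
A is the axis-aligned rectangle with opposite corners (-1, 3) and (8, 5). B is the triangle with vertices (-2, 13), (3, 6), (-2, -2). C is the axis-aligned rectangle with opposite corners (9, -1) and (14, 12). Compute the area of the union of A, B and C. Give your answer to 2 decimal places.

By inclusion–exclusion:
Individual areas: |A| = 18, |B| = 37.5, |C| = 65.
|A∩B| = 5.5.
|A∩C| = 0 (no overlap).
|B∩C| = 0.
|A∩B∩C| = 0.
|A ∪ B ∪ C| = 120.5 − 5.5 + 0 = 115.00.

115.00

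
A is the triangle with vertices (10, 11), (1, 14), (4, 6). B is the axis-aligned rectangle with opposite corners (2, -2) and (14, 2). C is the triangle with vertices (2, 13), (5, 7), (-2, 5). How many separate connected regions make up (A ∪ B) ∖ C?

(A ∪ B) ∖ C splits into 2 disjoint pieces (area 25.4793, area 48).

2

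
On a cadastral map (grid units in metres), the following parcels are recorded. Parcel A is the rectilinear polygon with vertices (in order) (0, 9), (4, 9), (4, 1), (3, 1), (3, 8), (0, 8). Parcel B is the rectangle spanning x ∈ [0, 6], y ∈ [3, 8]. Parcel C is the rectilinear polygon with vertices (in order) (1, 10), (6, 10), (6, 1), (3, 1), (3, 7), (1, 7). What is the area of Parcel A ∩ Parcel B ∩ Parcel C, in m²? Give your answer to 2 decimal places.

5.00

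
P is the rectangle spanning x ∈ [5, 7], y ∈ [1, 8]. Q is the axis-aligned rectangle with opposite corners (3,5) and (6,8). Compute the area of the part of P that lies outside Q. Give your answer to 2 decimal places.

|P∩Q|: x∈[5,6], y∈[5,8] → 1·3 = 3.
|P| = 14.
|P ∖ Q| = |P| − |P∩Q| = 14 − 3 = 11.00.

11.00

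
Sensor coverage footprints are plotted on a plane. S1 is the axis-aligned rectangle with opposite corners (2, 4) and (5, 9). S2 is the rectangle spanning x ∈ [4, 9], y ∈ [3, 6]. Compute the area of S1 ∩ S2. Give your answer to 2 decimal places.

2.00

|S1∩S2|: x∈[4,5], y∈[4,6] → 1·2 = 2.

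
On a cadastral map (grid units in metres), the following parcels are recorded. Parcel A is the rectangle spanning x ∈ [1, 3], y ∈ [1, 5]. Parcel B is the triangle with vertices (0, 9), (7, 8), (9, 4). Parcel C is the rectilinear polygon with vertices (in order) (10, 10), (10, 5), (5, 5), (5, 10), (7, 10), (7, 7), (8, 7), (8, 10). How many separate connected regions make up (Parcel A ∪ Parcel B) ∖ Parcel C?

4

(Parcel A ∪ Parcel B) ∖ Parcel C splits into 4 disjoint pieces (area 8, area 0.25, area 0.65, area 5.1587).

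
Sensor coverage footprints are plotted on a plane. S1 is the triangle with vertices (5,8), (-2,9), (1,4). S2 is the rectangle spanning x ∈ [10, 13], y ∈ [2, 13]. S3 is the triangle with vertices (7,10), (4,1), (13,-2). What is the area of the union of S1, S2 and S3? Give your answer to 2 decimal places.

93.00

By inclusion–exclusion:
Individual areas: |S1| = 16, |S2| = 33, |S3| = 45.
|S1∩S2| = 0.
|S1∩S3| = 0.
|S2∩S3| = 1.
|S1∩S2∩S3| = 0.
|S1 ∪ S2 ∪ S3| = 94 − 1 + 0 = 93.00.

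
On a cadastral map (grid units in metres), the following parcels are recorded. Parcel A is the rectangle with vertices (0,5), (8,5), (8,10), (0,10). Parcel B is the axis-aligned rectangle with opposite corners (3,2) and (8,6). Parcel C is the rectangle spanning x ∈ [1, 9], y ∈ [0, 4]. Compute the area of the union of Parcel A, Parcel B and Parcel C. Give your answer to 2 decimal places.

By inclusion–exclusion:
Individual areas: |Parcel A| = 40, |Parcel B| = 20, |Parcel C| = 32.
|Parcel A∩Parcel B|: x∈[3,8], y∈[5,6] → 5·1 = 5.
|Parcel A∩Parcel C| = 0 (no overlap).
|Parcel B∩Parcel C|: x∈[3,8], y∈[2,4] → 5·2 = 10.
|Parcel A∩Parcel B∩Parcel C| = 0.
|Parcel A ∪ Parcel B ∪ Parcel C| = 92 − 15 + 0 = 77.00.

77.00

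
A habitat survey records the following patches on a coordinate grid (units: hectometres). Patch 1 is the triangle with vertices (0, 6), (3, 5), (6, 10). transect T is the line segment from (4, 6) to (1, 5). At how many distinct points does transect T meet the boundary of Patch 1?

2

The segment meets the boundary at (2,5.333), (3.5,5.833).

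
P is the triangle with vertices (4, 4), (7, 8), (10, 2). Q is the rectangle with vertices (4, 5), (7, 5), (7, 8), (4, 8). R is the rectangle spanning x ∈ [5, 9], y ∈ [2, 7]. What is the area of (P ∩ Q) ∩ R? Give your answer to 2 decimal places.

The region (P ∩ Q) ∩ R is the polygon with vertices (7,5), (5,5), (5,5.333), (6.25,7), (7,7).
By the shoelace formula its area is 2.96.

2.96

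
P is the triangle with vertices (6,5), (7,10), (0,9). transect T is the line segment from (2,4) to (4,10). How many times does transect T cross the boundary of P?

The segment meets the boundary at (3.85,9.55), (3,7).

2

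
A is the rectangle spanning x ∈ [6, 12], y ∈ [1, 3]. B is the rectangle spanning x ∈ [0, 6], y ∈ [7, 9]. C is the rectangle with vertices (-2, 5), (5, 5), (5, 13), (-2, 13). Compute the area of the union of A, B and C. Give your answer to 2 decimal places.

70.00

By inclusion–exclusion:
Individual areas: |A| = 12, |B| = 12, |C| = 56.
|A∩B| = 0 (no overlap).
|A∩C| = 0 (no overlap).
|B∩C|: x∈[0,5], y∈[7,9] → 5·2 = 10.
|A∩B∩C| = 0.
|A ∪ B ∪ C| = 80 − 10 + 0 = 70.00.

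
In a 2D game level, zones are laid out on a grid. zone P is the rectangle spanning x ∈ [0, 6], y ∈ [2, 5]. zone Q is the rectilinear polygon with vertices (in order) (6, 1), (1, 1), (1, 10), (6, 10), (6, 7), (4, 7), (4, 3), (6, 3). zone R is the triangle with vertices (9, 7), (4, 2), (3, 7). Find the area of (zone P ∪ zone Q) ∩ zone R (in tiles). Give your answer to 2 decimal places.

6.50

|zone P ∪ zone Q| = 44.
|(zone P ∪ zone Q) ∩ zone R| = 6.50.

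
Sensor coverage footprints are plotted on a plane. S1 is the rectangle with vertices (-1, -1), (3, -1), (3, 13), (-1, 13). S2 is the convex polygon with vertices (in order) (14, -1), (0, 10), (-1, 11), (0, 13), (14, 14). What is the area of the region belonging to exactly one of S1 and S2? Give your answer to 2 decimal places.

|S1| = 56, |S2| = 127.5, |S1∩S2| = 14.0357.
|S1 △ S2| = |S1| + |S2| − 2·|S1∩S2| = 56 + 127.5 − 28.0714 = 155.43.

155.43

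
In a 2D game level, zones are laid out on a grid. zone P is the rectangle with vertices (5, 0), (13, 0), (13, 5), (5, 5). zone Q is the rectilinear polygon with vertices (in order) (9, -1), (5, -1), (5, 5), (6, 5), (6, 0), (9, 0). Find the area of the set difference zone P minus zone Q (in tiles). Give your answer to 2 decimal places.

|zone P| = 40, |zone P∩zone Q| = 5.
|zone P ∖ zone Q| = |zone P| − |zone P∩zone Q| = 40 − 5 = 35.00.

35.00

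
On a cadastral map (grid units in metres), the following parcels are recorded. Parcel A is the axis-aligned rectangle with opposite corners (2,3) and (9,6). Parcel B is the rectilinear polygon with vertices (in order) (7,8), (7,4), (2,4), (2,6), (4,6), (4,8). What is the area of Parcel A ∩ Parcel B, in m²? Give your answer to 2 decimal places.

The intersection is the polygon with vertices (7,6), (7,4), (2,4), (2,6), (4,6).
By the shoelace formula its area is 10.00.

10.00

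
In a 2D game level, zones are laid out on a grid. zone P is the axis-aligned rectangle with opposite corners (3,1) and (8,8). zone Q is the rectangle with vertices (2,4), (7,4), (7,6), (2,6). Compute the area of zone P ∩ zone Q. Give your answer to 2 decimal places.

8.00

|zone P∩zone Q|: x∈[3,7], y∈[4,6] → 4·2 = 8.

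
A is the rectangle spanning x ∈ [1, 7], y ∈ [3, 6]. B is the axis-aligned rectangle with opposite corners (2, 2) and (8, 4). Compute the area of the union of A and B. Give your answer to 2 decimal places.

25.00

By inclusion–exclusion:
Individual areas: |A| = 18, |B| = 12.
|A∩B|: x∈[2,7], y∈[3,4] → 5·1 = 5.
|A ∪ B| = 30 − 5 = 25.00.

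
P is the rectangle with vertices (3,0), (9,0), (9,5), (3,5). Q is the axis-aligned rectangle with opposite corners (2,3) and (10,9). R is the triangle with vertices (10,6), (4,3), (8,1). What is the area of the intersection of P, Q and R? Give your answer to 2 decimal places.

The intersection is the polygon with vertices (9,5), (9,3.5), (8.8,3), (4,3), (8,5).
By the shoelace formula its area is 5.95.

5.95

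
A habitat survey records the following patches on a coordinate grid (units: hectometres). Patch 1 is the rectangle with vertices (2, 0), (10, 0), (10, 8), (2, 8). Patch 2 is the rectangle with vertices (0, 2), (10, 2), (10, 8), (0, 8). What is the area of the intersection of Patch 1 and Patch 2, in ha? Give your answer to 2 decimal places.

48.00

|Patch 1∩Patch 2|: x∈[2,10], y∈[2,8] → 8·6 = 48.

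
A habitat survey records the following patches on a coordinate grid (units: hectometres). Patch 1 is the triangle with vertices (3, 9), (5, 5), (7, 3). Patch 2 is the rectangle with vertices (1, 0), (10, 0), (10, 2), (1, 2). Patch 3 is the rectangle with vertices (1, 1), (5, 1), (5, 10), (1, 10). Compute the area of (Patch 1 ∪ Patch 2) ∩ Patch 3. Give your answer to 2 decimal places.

|Patch 1 ∪ Patch 2| = 20.
|(Patch 1 ∪ Patch 2) ∩ Patch 3| = 5.00.

5.00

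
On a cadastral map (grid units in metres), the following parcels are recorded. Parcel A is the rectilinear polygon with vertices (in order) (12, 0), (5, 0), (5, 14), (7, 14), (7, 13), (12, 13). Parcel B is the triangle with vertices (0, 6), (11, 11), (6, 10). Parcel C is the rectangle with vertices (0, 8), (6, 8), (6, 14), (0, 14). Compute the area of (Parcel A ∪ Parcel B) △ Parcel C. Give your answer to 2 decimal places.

117.15

|Parcel A ∪ Parcel B| = 95.6515.
|(Parcel A ∪ Parcel B) ∩ Parcel C| = 7.2515.
|(Parcel A ∪ Parcel B) △ Parcel C| = 95.6515 + 36 − 14.503 = 117.15.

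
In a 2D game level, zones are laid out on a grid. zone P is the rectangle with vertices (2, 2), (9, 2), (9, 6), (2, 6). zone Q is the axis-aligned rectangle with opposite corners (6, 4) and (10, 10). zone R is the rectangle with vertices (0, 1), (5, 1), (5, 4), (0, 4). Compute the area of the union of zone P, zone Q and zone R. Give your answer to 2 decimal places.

By inclusion–exclusion:
Individual areas: |zone P| = 28, |zone Q| = 24, |zone R| = 15.
|zone P∩zone Q|: x∈[6,9], y∈[4,6] → 3·2 = 6.
|zone P∩zone R|: x∈[2,5], y∈[2,4] → 3·2 = 6.
|zone Q∩zone R| = 0 (no overlap).
|zone P∩zone Q∩zone R| = 0.
|zone P ∪ zone Q ∪ zone R| = 67 − 12 + 0 = 55.00.

55.00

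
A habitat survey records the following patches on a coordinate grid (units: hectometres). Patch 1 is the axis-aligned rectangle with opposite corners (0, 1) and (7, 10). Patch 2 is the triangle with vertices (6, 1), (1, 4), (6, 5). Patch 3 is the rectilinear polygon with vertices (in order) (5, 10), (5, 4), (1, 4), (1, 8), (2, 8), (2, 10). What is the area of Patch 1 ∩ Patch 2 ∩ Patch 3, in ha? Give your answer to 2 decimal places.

1.60

The intersection is the polygon with vertices (5,4.8), (5,4), (1,4).
By the shoelace formula its area is 1.60.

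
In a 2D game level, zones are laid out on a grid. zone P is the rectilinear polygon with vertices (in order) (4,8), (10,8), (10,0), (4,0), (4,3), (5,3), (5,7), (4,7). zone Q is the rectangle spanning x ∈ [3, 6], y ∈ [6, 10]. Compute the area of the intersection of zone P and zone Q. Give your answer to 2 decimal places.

3.00

The intersection is the polygon with vertices (6,8), (6,6), (5,6), (5,7), (4,7), (4,8).
By the shoelace formula its area is 3.00.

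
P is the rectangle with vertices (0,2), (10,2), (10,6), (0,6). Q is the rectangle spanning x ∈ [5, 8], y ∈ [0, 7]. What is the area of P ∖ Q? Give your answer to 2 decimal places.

|P∩Q|: x∈[5,8], y∈[2,6] → 3·4 = 12.
|P| = 40.
|P ∖ Q| = |P| − |P∩Q| = 40 − 12 = 28.00.

28.00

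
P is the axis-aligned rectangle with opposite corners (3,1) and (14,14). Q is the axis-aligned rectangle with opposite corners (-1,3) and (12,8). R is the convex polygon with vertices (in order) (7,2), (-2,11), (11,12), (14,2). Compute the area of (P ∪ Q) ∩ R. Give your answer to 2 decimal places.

86.54

The region (P ∪ Q) ∩ R is the polygon with vertices (3,8), (3,11.385), (11,12), (14,2), (7,2), (1,8).
By the shoelace formula its area is 86.54.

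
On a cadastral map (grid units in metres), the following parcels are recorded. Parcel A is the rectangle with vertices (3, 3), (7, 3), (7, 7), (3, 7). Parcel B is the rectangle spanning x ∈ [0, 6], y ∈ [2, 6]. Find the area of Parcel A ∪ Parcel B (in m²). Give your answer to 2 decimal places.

By inclusion–exclusion:
Individual areas: |Parcel A| = 16, |Parcel B| = 24.
|Parcel A∩Parcel B|: x∈[3,6], y∈[3,6] → 3·3 = 9.
|Parcel A ∪ Parcel B| = 40 − 9 = 31.00.

31.00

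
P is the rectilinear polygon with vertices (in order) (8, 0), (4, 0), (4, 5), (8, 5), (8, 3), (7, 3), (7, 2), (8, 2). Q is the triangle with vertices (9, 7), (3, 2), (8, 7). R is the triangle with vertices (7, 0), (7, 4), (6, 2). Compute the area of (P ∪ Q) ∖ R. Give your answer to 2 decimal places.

|P ∪ Q| = 20.6833.
|(P ∪ Q) ∩ R| = 2.
|(P ∪ Q) ∖ R| = 20.6833 − 2 = 18.68.

18.68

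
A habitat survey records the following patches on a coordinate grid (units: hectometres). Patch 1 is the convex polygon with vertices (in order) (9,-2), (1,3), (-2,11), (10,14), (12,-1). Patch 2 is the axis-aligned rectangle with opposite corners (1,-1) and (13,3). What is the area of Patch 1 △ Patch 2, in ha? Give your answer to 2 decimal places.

130.23

|Patch 1| = 142.5, |Patch 2| = 48, |Patch 1∩Patch 2| = 30.1333.
|Patch 1 △ Patch 2| = |Patch 1| + |Patch 2| − 2·|Patch 1∩Patch 2| = 142.5 + 48 − 60.2667 = 130.23.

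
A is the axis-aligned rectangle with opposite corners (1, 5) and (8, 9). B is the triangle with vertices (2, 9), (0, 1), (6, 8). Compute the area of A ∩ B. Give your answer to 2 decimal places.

The intersection is the polygon with vertices (1,5), (2,9), (6,8), (3.429,5).
By the shoelace formula its area is 12.14.

12.14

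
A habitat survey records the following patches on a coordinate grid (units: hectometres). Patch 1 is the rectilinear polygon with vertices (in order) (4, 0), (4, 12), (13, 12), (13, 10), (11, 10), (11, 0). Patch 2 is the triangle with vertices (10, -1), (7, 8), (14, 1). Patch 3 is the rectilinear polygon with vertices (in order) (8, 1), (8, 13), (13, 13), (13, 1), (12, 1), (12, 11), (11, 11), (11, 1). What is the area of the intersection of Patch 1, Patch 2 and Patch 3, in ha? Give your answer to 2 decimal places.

The intersection is the polygon with vertices (8,5), (8,7), (11,4), (11,1), (9.333,1).
By the shoelace formula its area is 10.83.

10.83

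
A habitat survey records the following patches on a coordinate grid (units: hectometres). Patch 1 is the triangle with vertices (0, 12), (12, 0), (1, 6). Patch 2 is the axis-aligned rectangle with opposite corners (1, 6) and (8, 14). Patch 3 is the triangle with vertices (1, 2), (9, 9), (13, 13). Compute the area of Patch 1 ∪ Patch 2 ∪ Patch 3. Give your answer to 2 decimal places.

By inclusion–exclusion:
Individual areas: |Patch 1| = 30, |Patch 2| = 56, |Patch 3| = 2.
|Patch 1∩Patch 2| = 12.5.
|Patch 1∩Patch 3| = 0.3091.
|Patch 2∩Patch 3| = 0.6052.
|Patch 1∩Patch 2∩Patch 3| = 0.054.
|Patch 1 ∪ Patch 2 ∪ Patch 3| = 88 − 13.4143 + 0.054 = 74.64.

74.64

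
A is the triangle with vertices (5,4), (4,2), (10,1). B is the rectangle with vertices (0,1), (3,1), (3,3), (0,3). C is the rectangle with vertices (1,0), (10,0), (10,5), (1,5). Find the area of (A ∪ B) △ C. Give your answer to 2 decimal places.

|A ∪ B| = 12.5.
|(A ∪ B) ∩ C| = 10.5.
|(A ∪ B) △ C| = 12.5 + 45 − 21 = 36.50.

36.50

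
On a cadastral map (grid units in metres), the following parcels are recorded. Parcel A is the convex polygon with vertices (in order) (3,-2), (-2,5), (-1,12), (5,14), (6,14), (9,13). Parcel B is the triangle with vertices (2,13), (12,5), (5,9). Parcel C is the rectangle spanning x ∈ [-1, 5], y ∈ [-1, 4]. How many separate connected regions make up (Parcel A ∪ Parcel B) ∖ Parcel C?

(Parcel A ∪ Parcel B) ∖ Parcel C splits into 2 disjoint pieces (area 83.4089, area 0.5571).

2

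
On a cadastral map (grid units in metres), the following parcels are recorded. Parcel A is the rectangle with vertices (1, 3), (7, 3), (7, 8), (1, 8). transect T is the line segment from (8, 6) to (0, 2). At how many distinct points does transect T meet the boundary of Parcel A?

2

The segment meets the boundary at (2,3), (7,5.5).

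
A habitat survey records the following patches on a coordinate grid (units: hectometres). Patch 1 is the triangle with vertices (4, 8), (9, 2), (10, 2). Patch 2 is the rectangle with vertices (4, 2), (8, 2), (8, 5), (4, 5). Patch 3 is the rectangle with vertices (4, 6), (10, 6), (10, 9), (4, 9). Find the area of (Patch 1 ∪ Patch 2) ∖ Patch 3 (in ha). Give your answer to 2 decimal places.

13.82

|Patch 1 ∪ Patch 2| = 14.15.
|(Patch 1 ∪ Patch 2) ∩ Patch 3| = 0.3333.
|(Patch 1 ∪ Patch 2) ∖ Patch 3| = 14.15 − 0.3333 = 13.82.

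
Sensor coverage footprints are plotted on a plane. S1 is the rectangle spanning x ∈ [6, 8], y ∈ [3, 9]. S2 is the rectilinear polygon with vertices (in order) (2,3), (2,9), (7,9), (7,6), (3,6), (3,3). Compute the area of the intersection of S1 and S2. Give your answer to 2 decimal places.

The intersection is the polygon with vertices (7,9), (7,6), (6,6), (6,9).
By the shoelace formula its area is 3.00.

3.00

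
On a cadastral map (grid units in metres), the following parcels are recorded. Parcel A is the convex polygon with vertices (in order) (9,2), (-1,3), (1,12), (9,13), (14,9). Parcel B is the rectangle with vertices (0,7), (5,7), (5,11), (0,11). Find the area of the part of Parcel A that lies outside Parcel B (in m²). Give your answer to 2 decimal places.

98.86

|Parcel A| = 117.5, |Parcel A∩Parcel B| = 18.6389.
|Parcel A ∖ Parcel B| = |Parcel A| − |Parcel A∩Parcel B| = 117.5 − 18.6389 = 98.86.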